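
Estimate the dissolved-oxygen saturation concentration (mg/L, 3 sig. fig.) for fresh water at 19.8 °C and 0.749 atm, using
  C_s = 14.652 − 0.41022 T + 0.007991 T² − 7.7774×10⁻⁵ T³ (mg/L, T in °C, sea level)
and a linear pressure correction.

At sea level: C_s = 14.652 − 0.41022×19.8 + 0.007991×19.8² − 7.7774×10⁻⁵×19.8³ = 9.059 mg/L.
Pressure correction: C_s' = 9.059 × 0.749 = 6.785 mg/L.

C_s ≈ 6.78 mg/L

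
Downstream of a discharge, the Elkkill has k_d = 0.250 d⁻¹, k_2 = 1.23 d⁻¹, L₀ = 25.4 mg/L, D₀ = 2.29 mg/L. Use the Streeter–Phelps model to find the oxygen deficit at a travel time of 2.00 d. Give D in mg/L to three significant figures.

D ≈ 3.57 mg/L

k_d L₀/(k_2−k_d) = 0.250×25.4/(1.23−0.250) = 6.350/0.9800 = 6.480 mg/L.
e^(−k_d t) = e^(−0.250×2.000) = 0.6065; e^(−k_2 t) = e^(−1.23×2.000) = 0.08543.
D = 6.480 × (0.6065 − 0.08543) + 2.29 × 0.08543 = 3.376 + 0.1956 = 3.572 mg/L.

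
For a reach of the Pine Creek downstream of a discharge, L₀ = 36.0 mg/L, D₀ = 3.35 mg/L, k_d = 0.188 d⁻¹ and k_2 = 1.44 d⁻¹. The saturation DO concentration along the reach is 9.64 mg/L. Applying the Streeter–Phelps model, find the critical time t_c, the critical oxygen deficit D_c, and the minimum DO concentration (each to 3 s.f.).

t_c ≈ 0.854 d; D_c ≈ 4.00 mg/L; min DO ≈ 5.64 mg/L

At the critical point dD/dt = 0, so k_d L₀ e^(−k_d t) = k_2 D. Substituting D(t) from the Streeter–Phelps equation and solving for t gives
t_c = ln[(k_2/k_d)(1 − D₀(k_2−k_d)/(k_d L₀))] / (k_2−k_d).
Here k_2−k_d = 1.252 d⁻¹ and 1 − D₀(k_2−k_d)/(k_d L₀) = 1 − 3.35×1.252/(0.188×36.0) = 0.3803, so
t_c = ln(7.660 × 0.3803) / 1.252 = 1.069 / 1.252 = 0.8539 d.
D_c = (k_d/k_2) L₀ e^(−k_d t_c) = (0.188/1.44) × 36.0 × e^(−0.188×0.8539) = 0.1306 × 36.0 × 0.8517 = 4.003 mg/L.
Minimum DO = C_s − D_c = 9.64 − 4.003 = 5.637 mg/L.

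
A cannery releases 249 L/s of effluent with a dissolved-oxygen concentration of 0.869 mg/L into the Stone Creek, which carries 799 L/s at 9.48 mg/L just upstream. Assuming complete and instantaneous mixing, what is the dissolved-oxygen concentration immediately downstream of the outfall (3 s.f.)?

7.43 mg/L

Flow-weighted mixing: C = (Q_r C_r + Q_w C_w)/(Q_r + Q_w)
= (799×9.48 + 249×0.869)/(799 + 249) = 7791/1048 = 7.434 mg/L.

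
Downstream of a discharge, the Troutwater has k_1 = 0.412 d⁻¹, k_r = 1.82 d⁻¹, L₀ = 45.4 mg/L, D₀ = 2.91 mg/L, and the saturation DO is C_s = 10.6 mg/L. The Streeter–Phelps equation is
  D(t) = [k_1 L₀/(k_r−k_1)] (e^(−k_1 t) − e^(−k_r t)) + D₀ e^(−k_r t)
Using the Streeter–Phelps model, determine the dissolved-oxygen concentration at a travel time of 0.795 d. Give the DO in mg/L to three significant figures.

DO ≈ 3.47 mg/L

k_1 L₀/(k_r−k_1) = 0.412×45.4/(1.82−0.412) = 18.70/1.408 = 13.28 mg/L.
e^(−k_1 t) = e^(−0.412×0.7950) = 0.7207; e^(−k_r t) = e^(−1.82×0.7950) = 0.2353.
D = 13.28 × (0.7207 − 0.2353) + 2.91 × 0.2353 = 6.448 + 0.6847 = 7.133 mg/L.
DO = C_s − D = 10.6 − 7.133 = 3.467 mg/L.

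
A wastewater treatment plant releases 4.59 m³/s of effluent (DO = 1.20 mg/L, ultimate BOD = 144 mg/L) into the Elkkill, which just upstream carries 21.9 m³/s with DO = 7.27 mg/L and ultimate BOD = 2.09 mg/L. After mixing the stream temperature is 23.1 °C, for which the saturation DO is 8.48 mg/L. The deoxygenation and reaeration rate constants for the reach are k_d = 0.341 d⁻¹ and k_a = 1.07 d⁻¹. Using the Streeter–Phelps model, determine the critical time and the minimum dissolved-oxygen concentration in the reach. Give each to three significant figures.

t_c ≈ 1.29 d; minimum DO ≈ 3.01 mg/L

Mixed DO = (21.9×7.27 + 4.59×1.20)/(21.9+4.59) = 164.7/26.49 = 6.218 mg/L.
Mixed L₀ = (21.9×2.09 + 4.59×144)/(26.49) = 706.7/26.49 = 26.68 mg/L.
Initial deficit D₀ = C_s − DO₀ = 8.48 − 6.218 = 2.262 mg/L.
t_c = (1/0.7290) ln[(1.07/0.341)(1 − 2.262×0.7290/(0.341×26.68))] = 1.372 × ln(2.569) = 1.294 d.
D_c = (0.341/1.07) × 26.68 × e^(−0.341×1.294) = 0.3187 × 26.68 × 0.6432 = 5.468 mg/L.
Minimum DO = 8.48 − 5.468 = 3.012 mg/L.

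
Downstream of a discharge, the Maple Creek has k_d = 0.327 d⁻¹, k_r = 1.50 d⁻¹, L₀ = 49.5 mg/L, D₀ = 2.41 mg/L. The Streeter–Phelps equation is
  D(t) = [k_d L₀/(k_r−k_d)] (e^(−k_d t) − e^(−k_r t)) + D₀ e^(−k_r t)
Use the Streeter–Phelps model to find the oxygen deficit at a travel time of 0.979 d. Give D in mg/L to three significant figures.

k_d L₀/(k_r−k_d) = 0.327×49.5/(1.50−0.327) = 16.19/1.173 = 13.80 mg/L.
e^(−k_d t) = e^(−0.327×0.9790) = 0.7261; e^(−k_r t) = e^(−1.50×0.9790) = 0.2303.
D = 13.80 × (0.7261 − 0.2303) + 2.41 × 0.2303 = 6.841 + 0.5550 = 7.396 mg/L.

D ≈ 7.40 mg/L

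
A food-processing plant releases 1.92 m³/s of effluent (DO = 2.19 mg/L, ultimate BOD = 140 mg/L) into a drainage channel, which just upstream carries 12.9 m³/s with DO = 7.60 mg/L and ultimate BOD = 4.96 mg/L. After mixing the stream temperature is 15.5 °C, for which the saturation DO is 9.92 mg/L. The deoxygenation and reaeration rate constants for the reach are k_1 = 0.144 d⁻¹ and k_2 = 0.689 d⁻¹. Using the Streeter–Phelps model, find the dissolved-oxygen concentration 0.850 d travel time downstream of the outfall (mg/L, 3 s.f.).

Mixed DO = (12.9×7.60 + 1.92×2.19)/(12.9+1.92) = 102.2/14.82 = 6.899 mg/L.
Mixed L₀ = (12.9×4.96 + 1.92×140)/(14.82) = 332.8/14.82 = 22.46 mg/L.
Initial deficit D₀ = C_s − DO₀ = 9.92 − 6.899 = 3.021 mg/L.
D(0.850) = [0.144×22.46/(0.689−0.144)](e^(−0.144×0.850) − e^(−0.689×0.850)) + 3.021 e^(−0.689×0.850)
= 5.933 × (0.8848 − 0.5567) + 3.021 × 0.5567 = 3.628 mg/L.
DO = 9.92 − 3.628 = 6.292 mg/L.

DO ≈ 6.29 mg/L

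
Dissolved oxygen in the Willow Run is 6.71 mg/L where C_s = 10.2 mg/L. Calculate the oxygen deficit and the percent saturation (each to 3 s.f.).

D ≈ 3.49 mg/L; 65.8 % saturation

D = C_s − C = 10.2 − 6.71 = 3.49 mg/L.
% saturation = 6.71/10.2 × 100 = 65.8 %.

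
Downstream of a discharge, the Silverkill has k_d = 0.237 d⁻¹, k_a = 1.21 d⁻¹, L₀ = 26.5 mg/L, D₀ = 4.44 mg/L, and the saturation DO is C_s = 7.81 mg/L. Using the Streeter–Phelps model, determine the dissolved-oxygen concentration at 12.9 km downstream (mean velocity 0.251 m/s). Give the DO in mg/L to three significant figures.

Travel time t = x/v = 12.9 km / (0.251 m/s) = 12900 m / 0.251 m/s = 51390 s = 0.5948 d.
k_d L₀/(k_a−k_d) = 0.237×26.5/(1.21−0.237) = 6.280/0.9730 = 6.455 mg/L.
e^(−k_d t) = e^(−0.237×0.5948) = 0.8685; e^(−k_a t) = e^(−1.21×0.5948) = 0.4869.
D = 6.455 × (0.8685 − 0.4869) + 4.44 × 0.4869 = 2.463 + 2.162 = 4.625 mg/L.
DO = C_s − D = 7.81 − 4.625 = 3.185 mg/L.

DO ≈ 3.18 mg/L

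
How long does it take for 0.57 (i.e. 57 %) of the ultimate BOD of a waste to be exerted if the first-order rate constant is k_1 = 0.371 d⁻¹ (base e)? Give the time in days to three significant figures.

t ≈ 2.27 d

y/L₀ = 1 − e^(−k_1 t) = 0.57 ⇒ e^(−k_1 t) = 0.430
t = −ln(0.430) / 0.371 = 0.8440 / 0.371 = 2.275 d.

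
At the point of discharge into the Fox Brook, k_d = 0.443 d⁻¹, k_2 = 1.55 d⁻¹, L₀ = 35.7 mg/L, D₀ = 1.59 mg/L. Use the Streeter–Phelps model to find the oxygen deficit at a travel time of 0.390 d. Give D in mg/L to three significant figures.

k_d L₀/(k_2−k_d) = 0.443×35.7/(1.55−0.443) = 15.82/1.107 = 14.29 mg/L.
e^(−k_d t) = e^(−0.443×0.3900) = 0.8413; e^(−k_2 t) = e^(−1.55×0.3900) = 0.5463.
D = 14.29 × (0.8413 − 0.5463) + 1.59 × 0.5463 = 4.214 + 0.8687 = 5.083 mg/L.

D ≈ 5.08 mg/L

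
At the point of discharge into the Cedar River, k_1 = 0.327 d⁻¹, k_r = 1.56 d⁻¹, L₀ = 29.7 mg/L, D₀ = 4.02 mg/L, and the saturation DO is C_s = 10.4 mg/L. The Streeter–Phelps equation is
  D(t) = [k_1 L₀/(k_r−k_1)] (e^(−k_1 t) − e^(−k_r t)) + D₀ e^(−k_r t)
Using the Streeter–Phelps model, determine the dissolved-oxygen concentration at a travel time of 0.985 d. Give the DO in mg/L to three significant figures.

k_1 L₀/(k_r−k_1) = 0.327×29.7/(1.56−0.327) = 9.712/1.233 = 7.877 mg/L.
e^(−k_1 t) = e^(−0.327×0.9850) = 0.7246; e^(−k_r t) = e^(−1.56×0.9850) = 0.2151.
D = 7.877 × (0.7246 − 0.2151) + 4.02 × 0.2151 = 4.013 + 0.8647 = 4.878 mg/L.
DO = C_s − D = 10.4 − 4.878 = 5.522 mg/L.

DO ≈ 5.52 mg/L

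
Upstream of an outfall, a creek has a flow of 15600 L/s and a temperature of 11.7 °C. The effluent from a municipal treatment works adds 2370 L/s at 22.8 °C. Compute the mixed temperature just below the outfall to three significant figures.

Flow-weighted mixing: C = (Q_r C_r + Q_w C_w)/(Q_r + Q_w)
= (15600×11.7 + 2370×22.8)/(15600 + 2370) = 236600/17970 = 13.16 °C.

13.2 °C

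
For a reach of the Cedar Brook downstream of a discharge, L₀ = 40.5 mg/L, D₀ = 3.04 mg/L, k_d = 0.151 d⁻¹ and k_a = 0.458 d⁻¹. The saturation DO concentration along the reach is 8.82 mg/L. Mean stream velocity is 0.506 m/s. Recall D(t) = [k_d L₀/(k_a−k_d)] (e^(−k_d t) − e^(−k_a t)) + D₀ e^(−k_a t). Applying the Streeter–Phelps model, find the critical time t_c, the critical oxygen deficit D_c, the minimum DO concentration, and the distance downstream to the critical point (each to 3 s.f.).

t_c ≈ 3.07 d; D_c ≈ 8.39 mg/L; min DO ≈ 0.427 mg/L; x_c ≈ 134 km

t_c = [1/(k_a−k_d)] ln[(k_a/k_d)(1 − D₀(k_a−k_d)/(k_d L₀))]
= [1/(0.458−0.151)] ln[(0.458/0.151)(1 − 3.04×0.3070/(0.151×40.5))]
= (1/0.3070) ln[3.033 × 0.8474] = 3.257 × ln(2.570) = 3.257 × 0.9440 = 3.075 d.
L(t_c) = L₀ e^(−k_d t_c) = 40.5 × 0.6286 = 25.46 mg/L, and at the critical point k_a D_c = k_d L, so D_c = (0.151/0.458) × 25.46 = 8.393 mg/L.
Minimum DO = C_s − D_c = 8.82 − 8.393 = 0.4270 mg/L.
x_c = v t_c = 0.506 m/s × 3.075 d × 86400 s/d = 134400 m ≈ 134 km.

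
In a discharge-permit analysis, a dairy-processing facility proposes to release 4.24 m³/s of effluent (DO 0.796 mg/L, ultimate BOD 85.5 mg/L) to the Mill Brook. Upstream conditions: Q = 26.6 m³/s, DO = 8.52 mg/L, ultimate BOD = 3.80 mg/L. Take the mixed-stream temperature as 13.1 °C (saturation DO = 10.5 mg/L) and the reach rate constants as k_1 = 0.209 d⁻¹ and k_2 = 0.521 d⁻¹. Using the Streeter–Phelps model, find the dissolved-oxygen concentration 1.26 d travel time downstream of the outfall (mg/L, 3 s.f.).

DO ≈ 6.41 mg/L

Mixed DO = (26.6×8.52 + 4.24×0.796)/(26.6+4.24) = 230.0/30.84 = 7.458 mg/L.
Mixed L₀ = (26.6×3.80 + 4.24×85.5)/(30.84) = 463.6/30.84 = 15.03 mg/L.
Initial deficit D₀ = C_s − DO₀ = 10.5 − 7.458 = 3.042 mg/L.
D(1.26) = [0.209×15.03/(0.521−0.209)](e^(−0.209×1.26) − e^(−0.521×1.26)) + 3.042 e^(−0.521×1.26)
= 10.07 × (0.7685 − 0.5187) + 3.042 × 0.5187 = 4.093 mg/L.
DO = 10.5 − 4.093 = 6.407 mg/L.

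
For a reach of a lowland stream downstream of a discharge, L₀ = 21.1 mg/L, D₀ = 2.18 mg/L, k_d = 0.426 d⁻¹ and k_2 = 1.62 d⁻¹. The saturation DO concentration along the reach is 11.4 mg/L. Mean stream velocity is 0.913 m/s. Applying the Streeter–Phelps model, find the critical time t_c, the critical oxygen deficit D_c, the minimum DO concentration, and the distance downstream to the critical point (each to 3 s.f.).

t_c ≈ 0.832 d; D_c ≈ 3.89 mg/L; min DO ≈ 7.51 mg/L; x_c ≈ 65.7 km

With k_2/k_d = 3.803 and 1 − D₀(k_2−k_d)/(k_d L₀) = 0.7104,
t_c = ln(3.803 × 0.7104) / (1.62 − 0.426) = ln(2.702) / 1.194 = 0.9938/1.194 = 0.8324 d.
L(t_c) = L₀ e^(−k_d t_c) = 21.1 × 0.7015 = 14.80 mg/L, and at the critical point k_2 D_c = k_d L, so D_c = (0.426/1.62) × 14.80 = 3.892 mg/L.
Minimum DO = C_s − D_c = 11.4 − 3.892 = 7.508 mg/L.
x_c = v t_c = 0.913 m/s × 0.8324 d × 86400 s/d = 65660 m ≈ 65.7 km.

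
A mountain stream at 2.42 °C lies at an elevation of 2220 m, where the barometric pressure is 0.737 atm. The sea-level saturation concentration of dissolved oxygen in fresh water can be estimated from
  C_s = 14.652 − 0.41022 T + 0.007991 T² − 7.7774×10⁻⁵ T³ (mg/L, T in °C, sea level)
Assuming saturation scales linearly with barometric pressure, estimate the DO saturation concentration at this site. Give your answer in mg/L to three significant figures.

At sea level: C_s = 14.652 − 0.41022×2.42 + 0.007991×2.42² − 7.7774×10⁻⁵×2.42³ = 13.70 mg/L.
Pressure correction: C_s' = 13.70 × 0.737 = 10.10 mg/L.

C_s ≈ 10.1 mg/L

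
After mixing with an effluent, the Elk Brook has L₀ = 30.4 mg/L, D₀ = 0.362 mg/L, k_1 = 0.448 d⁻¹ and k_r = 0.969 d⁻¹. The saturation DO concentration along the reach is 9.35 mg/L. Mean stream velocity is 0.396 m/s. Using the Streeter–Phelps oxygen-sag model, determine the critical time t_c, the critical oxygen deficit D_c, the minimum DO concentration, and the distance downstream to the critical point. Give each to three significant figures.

At the critical point dD/dt = 0, so k_1 L₀ e^(−k_1 t) = k_r D. Substituting D(t) from the Streeter–Phelps equation and solving for t gives
t_c = ln[(k_r/k_1)(1 − D₀(k_r−k_1)/(k_1 L₀))] / (k_r−k_1).
Here k_r−k_1 = 0.5210 d⁻¹ and 1 − D₀(k_r−k_1)/(k_1 L₀) = 1 − 0.362×0.5210/(0.448×30.4) = 0.9862, so
t_c = ln(2.163 × 0.9862) / 0.5210 = 0.7575 / 0.5210 = 1.454 d.
L(t_c) = L₀ e^(−k_1 t_c) = 30.4 × 0.5213 = 15.85 mg/L, and at the critical point k_r D_c = k_1 L, so D_c = (0.448/0.969) × 15.85 = 7.327 mg/L.
Minimum DO = C_s − D_c = 9.35 − 7.327 = 2.023 mg/L.
x_c = v t_c = 0.396 m/s × 1.454 d × 86400 s/d = 49750 m ≈ 49.7 km.

t_c ≈ 1.45 d; D_c ≈ 7.33 mg/L; min DO ≈ 2.02 mg/L; x_c ≈ 49.7 km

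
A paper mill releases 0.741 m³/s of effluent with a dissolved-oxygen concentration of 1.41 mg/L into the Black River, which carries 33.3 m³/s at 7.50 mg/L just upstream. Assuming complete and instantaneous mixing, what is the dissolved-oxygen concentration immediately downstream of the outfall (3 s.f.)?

7.37 mg/L

Flow-weighted mixing: C = (Q_r C_r + Q_w C_w)/(Q_r + Q_w)
= (33.3×7.50 + 0.741×1.41)/(33.3 + 0.741) = 250.8/34.04 = 7.367 mg/L.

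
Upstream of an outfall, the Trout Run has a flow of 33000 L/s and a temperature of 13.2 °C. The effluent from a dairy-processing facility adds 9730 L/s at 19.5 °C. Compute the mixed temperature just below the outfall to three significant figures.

14.6 °C

Flow-weighted mixing: C = (Q_r C_r + Q_w C_w)/(Q_r + Q_w)
= (33000×13.2 + 9730×19.5)/(33000 + 9730) = 625300/42730 = 14.63 °C.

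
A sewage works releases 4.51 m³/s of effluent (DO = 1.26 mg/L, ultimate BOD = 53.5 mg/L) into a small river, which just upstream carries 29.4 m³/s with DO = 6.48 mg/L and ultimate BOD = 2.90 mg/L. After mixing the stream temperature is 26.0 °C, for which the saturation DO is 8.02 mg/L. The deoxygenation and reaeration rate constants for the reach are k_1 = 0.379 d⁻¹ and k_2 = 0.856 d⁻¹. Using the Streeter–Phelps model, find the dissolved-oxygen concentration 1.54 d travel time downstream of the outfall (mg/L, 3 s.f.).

Mixed DO = (29.4×6.48 + 4.51×1.26)/(29.4+4.51) = 196.2/33.91 = 5.786 mg/L.
Mixed L₀ = (29.4×2.90 + 4.51×53.5)/(33.91) = 326.5/33.91 = 9.630 mg/L.
Initial deficit D₀ = C_s − DO₀ = 8.02 − 5.786 = 2.234 mg/L.
D(1.54) = [0.379×9.630/(0.856−0.379)](e^(−0.379×1.54) − e^(−0.856×1.54)) + 2.234 e^(−0.856×1.54)
= 7.651 × (0.5579 − 0.2676) + 2.234 × 0.2676 = 2.819 mg/L.
DO = 8.02 − 2.819 = 5.201 mg/L.

DO ≈ 5.20 mg/L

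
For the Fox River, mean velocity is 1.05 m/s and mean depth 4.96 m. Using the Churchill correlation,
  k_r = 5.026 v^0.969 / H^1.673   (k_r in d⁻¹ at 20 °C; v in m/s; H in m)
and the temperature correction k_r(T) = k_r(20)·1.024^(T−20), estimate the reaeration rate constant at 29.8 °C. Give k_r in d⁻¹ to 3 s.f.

k_r(20) = 5.026 × 1.05^0.969 / 4.96^1.673 = 5.026 × 1.048 / 14.57 = 0.3616 d⁻¹.
k_r(29.8) = 0.3616 × 1.024^(29.8−20) = 0.3616 × 1.262 = 0.4562 d⁻¹.

k_r ≈ 0.456 d⁻¹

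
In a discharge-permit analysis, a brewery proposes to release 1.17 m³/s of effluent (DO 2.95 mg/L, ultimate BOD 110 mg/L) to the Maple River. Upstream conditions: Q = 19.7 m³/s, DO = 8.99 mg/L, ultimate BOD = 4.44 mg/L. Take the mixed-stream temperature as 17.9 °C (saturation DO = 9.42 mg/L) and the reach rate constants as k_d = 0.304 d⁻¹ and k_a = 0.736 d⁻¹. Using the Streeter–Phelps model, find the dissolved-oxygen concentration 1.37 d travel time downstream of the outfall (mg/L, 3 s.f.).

DO ≈ 6.99 mg/L

Mixed DO = (19.7×8.99 + 1.17×2.95)/(19.7+1.17) = 180.6/20.87 = 8.651 mg/L.
Mixed L₀ = (19.7×4.44 + 1.17×110)/(20.87) = 216.2/20.87 = 10.36 mg/L.
Initial deficit D₀ = C_s − DO₀ = 9.42 − 8.651 = 0.7686 mg/L.
D(1.37) = [0.304×10.36/(0.736−0.304)](e^(−0.304×1.37) − e^(−0.736×1.37)) + 0.7686 e^(−0.736×1.37)
= 7.289 × (0.6594 − 0.3648) + 0.7686 × 0.3648 = 2.427 mg/L.
DO = 9.42 − 2.427 = 6.993 mg/L.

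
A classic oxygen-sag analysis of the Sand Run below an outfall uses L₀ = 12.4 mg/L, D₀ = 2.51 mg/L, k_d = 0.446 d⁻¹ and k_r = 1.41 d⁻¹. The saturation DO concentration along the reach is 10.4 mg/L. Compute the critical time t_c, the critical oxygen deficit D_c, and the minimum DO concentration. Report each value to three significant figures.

With k_r/k_d = 3.161 and 1 − D₀(k_r−k_d)/(k_d L₀) = 0.5625,
t_c = ln(3.161 × 0.5625) / (1.41 − 0.446) = ln(1.778) / 0.9640 = 0.5756/0.9640 = 0.5971 d.
L(t_c) = L₀ e^(−k_d t_c) = 12.4 × 0.7662 = 9.501 mg/L, and at the critical point k_r D_c = k_d L, so D_c = (0.446/1.41) × 9.501 = 3.005 mg/L.
Minimum DO = C_s − D_c = 10.4 − 3.005 = 7.395 mg/L.

t_c ≈ 0.597 d; D_c ≈ 3.01 mg/L; min DO ≈ 7.39 mg/L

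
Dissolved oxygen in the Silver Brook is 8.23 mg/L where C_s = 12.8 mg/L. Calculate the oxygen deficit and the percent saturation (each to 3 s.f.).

D = C_s − C = 12.8 − 8.23 = 4.57 mg/L.
% saturation = 8.23/12.8 × 100 = 64.3 %.

D ≈ 4.57 mg/L; 64.3 % saturation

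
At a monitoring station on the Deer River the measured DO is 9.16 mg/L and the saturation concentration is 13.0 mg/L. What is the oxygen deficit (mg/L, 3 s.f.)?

D ≈ 3.84 mg/L

D = C_s − C = 13.0 − 9.16 = 3.84 mg/L.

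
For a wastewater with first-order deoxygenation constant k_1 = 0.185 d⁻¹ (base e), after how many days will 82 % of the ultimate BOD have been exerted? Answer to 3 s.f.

y/L₀ = 1 − e^(−k_1 t) = 0.82 ⇒ e^(−k_1 t) = 0.180
t = −ln(0.180) / 0.185 = 1.715 / 0.185 = 9.269 d.

t ≈ 9.27 d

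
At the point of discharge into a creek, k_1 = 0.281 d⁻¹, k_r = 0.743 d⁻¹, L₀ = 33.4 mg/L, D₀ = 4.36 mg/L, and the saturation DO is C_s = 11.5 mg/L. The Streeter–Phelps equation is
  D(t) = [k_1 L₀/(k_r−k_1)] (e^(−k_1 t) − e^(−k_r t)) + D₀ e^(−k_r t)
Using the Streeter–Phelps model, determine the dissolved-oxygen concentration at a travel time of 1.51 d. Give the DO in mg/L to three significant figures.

k_1 L₀/(k_r−k_1) = 0.281×33.4/(0.743−0.281) = 9.385/0.4620 = 20.31 mg/L.
e^(−k_1 t) = e^(−0.281×1.510) = 0.6542; e^(−k_r t) = e^(−0.743×1.510) = 0.3257.
D = 20.31 × (0.6542 − 0.3257) + 4.36 × 0.3257 = 6.675 + 1.420 = 8.095 mg/L.
DO = C_s − D = 11.5 − 8.095 = 3.405 mg/L.

DO ≈ 3.41 mg/L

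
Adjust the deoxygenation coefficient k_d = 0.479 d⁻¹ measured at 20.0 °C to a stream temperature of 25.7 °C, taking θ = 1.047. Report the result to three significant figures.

k_d ≈ 0.622 d⁻¹

k_d(T₂) = k_d(T₁) · θ^(T₂−T₁) = 0.479 × 1.047^(25.7−20.0)
= 0.479 × 1.047^5.70 = 0.479 × 1.299 = 0.6223 d⁻¹.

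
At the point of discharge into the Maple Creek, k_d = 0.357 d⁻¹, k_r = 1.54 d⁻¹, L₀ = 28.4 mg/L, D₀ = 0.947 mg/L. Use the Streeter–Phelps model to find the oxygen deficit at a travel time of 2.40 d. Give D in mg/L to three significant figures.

k_d L₀/(k_r−k_d) = 0.357×28.4/(1.54−0.357) = 10.14/1.183 = 8.570 mg/L.
e^(−k_d t) = e^(−0.357×2.400) = 0.4245; e^(−k_r t) = e^(−1.54×2.400) = 0.02482.
D = 8.570 × (0.4245 − 0.02482) + 0.947 × 0.02482 = 3.426 + 0.02351 = 3.449 mg/L.

D ≈ 3.45 mg/L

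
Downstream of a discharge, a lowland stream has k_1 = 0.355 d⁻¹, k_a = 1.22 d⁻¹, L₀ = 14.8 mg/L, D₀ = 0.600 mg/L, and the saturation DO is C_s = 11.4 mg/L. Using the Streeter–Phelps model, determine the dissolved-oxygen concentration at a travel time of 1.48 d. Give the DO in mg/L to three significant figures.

k_1 L₀/(k_a−k_1) = 0.355×14.8/(1.22−0.355) = 5.254/0.8650 = 6.074 mg/L.
e^(−k_1 t) = e^(−0.355×1.480) = 0.5913; e^(−k_a t) = e^(−1.22×1.480) = 0.1644.
D = 6.074 × (0.5913 − 0.1644) + 0.600 × 0.1644 = 2.593 + 0.09863 = 2.692 mg/L.
DO = C_s − D = 11.4 − 2.692 = 8.708 mg/L.

DO ≈ 8.71 mg/L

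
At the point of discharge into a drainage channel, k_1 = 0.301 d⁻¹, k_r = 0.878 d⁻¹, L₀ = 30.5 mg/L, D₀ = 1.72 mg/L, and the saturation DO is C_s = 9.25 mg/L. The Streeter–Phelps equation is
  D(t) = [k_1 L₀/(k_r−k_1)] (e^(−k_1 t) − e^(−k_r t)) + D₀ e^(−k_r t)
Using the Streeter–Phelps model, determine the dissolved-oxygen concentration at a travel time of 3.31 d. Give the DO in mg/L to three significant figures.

k_1 L₀/(k_r−k_1) = 0.301×30.5/(0.878−0.301) = 9.181/0.5770 = 15.91 mg/L.
e^(−k_1 t) = e^(−0.301×3.310) = 0.3692; e^(−k_r t) = e^(−0.878×3.310) = 0.05468.
D = 15.91 × (0.3692 − 0.05468) + 1.72 × 0.05468 = 5.005 + 0.09406 = 5.099 mg/L.
DO = C_s − D = 9.25 − 5.099 = 4.151 mg/L.

DO ≈ 4.15 mg/L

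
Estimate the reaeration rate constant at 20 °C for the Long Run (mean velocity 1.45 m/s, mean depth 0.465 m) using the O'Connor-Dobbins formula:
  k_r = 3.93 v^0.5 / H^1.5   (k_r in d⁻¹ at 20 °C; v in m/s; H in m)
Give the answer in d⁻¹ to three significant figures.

k_r ≈ 14.9 d⁻¹

k_r = 3.93 × 1.45^0.5 / 0.465^1.5 = 3.93 × 1.204 / 0.3171 = 14.92 d⁻¹.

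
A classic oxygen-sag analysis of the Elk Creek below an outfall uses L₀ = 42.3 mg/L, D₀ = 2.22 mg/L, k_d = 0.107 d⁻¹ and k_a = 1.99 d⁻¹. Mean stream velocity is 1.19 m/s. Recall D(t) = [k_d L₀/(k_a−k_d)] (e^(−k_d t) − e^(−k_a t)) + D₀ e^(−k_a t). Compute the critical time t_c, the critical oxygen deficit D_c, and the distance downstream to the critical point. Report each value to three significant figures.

t_c = [1/(k_a−k_d)] ln[(k_a/k_d)(1 − D₀(k_a−k_d)/(k_d L₀))]
= [1/(1.99−0.107)] ln[(1.99/0.107)(1 − 2.22×1.883/(0.107×42.3))]
= (1/1.883) ln[18.60 × 0.07641] = 0.5311 × ln(1.421) = 0.5311 × 0.3514 = 0.1866 d.
D_c = (k_d/k_a) L₀ e^(−k_d t_c) = (0.107/1.99) × 42.3 × e^(−0.107×0.1866) = 0.05377 × 42.3 × 0.9802 = 2.229 mg/L.
x_c = v t_c = 1.19 m/s × 0.1866 d × 86400 s/d = 19190 m ≈ 19.2 km.

t_c ≈ 0.187 d; D_c ≈ 2.23 mg/L; x_c ≈ 19.2 km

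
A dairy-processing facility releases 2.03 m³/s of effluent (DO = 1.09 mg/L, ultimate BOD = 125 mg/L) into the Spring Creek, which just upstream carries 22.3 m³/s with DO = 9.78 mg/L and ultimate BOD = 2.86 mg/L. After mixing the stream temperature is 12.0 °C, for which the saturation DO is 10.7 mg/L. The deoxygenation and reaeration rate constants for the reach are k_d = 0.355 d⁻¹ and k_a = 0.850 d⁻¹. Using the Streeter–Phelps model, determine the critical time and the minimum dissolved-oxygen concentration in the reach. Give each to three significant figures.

Mixed DO = (22.3×9.78 + 2.03×1.09)/(22.3+2.03) = 220.3/24.33 = 9.055 mg/L.
Mixed L₀ = (22.3×2.86 + 2.03×125)/(24.33) = 317.5/24.33 = 13.05 mg/L.
Initial deficit D₀ = C_s − DO₀ = 10.7 − 9.055 = 1.645 mg/L.
t_c = (1/0.4950) ln[(0.850/0.355)(1 − 1.645×0.4950/(0.355×13.05))] = 2.020 × ln(1.974) = 1.373 d.
D_c = (0.355/0.850) × 13.05 × e^(−0.355×1.373) = 0.4176 × 13.05 × 0.6141 = 3.347 mg/L.
Minimum DO = 10.7 − 3.347 = 7.353 mg/L.

t_c ≈ 1.37 d; minimum DO ≈ 7.35 mg/L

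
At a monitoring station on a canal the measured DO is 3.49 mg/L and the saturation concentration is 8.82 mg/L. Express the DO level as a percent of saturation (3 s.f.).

39.6 % saturation

% saturation = C/C_s × 100 = 3.49/8.82 × 100 = 39.6 %.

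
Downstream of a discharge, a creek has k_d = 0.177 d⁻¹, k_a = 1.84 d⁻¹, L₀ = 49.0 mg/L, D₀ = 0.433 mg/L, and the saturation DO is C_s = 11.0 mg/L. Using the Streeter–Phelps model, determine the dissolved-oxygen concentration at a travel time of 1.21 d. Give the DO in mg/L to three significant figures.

DO ≈ 7.31 mg/L

k_d L₀/(k_a−k_d) = 0.177×49.0/(1.84−0.177) = 8.673/1.663 = 5.215 mg/L.
e^(−k_d t) = e^(−0.177×1.210) = 0.8072; e^(−k_a t) = e^(−1.84×1.210) = 0.1079.
D = 5.215 × (0.8072 − 0.1079) + 0.433 × 0.1079 = 3.647 + 0.04673 = 3.694 mg/L.
DO = C_s − D = 11.0 − 3.694 = 7.306 mg/L.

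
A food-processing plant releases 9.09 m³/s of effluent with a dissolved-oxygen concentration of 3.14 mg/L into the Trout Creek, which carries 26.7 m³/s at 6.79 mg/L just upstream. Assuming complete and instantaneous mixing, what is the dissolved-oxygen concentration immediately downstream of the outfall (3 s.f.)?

Flow-weighted mixing: C = (Q_r C_r + Q_w C_w)/(Q_r + Q_w)
= (26.7×6.79 + 9.09×3.14)/(26.7 + 9.09) = 209.8/35.79 = 5.863 mg/L.

5.86 mg/L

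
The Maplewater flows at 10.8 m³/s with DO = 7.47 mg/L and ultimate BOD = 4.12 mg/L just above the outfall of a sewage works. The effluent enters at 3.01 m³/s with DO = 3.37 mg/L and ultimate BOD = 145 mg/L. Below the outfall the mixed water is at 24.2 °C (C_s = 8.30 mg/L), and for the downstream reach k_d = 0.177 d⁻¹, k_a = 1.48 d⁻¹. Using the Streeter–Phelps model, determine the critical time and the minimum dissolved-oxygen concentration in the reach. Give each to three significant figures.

Mixed DO = (10.8×7.47 + 3.01×3.37)/(10.8+3.01) = 90.82/13.81 = 6.576 mg/L.
Mixed L₀ = (10.8×4.12 + 3.01×145)/(13.81) = 480.9/13.81 = 34.83 mg/L.
Initial deficit D₀ = C_s − DO₀ = 8.30 − 6.576 = 1.724 mg/L.
t_c = (1/1.303) ln[(1.48/0.177)(1 − 1.724×1.303/(0.177×34.83))] = 0.7675 × ln(5.315) = 1.282 d.
D_c = (0.177/1.48) × 34.83 × e^(−0.177×1.282) = 0.1196 × 34.83 × 0.7970 = 3.319 mg/L.
Minimum DO = 8.30 − 3.319 = 4.981 mg/L.

t_c ≈ 1.28 d; minimum DO ≈ 4.98 mg/L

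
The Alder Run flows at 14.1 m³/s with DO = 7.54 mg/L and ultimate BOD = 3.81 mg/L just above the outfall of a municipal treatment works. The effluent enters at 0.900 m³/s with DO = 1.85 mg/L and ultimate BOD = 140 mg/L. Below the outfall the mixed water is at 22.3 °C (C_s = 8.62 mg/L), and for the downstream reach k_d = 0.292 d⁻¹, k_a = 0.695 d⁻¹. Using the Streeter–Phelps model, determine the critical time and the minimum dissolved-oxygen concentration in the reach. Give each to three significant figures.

Mixed DO = (14.1×7.54 + 0.900×1.85)/(14.1+0.900) = 108.0/15.00 = 7.199 mg/L.
Mixed L₀ = (14.1×3.81 + 0.900×140)/(15.00) = 179.7/15.00 = 11.98 mg/L.
Initial deficit D₀ = C_s − DO₀ = 8.62 − 7.199 = 1.421 mg/L.
t_c = (1/0.4030) ln[(0.695/0.292)(1 − 1.421×0.4030/(0.292×11.98))] = 2.481 × ln(1.990) = 1.708 d.
D_c = (0.292/0.695) × 11.98 × e^(−0.292×1.708) = 0.4201 × 11.98 × 0.6073 = 3.057 mg/L.
Minimum DO = 8.62 − 3.057 = 5.563 mg/L.

t_c ≈ 1.71 d; minimum DO ≈ 5.56 mg/L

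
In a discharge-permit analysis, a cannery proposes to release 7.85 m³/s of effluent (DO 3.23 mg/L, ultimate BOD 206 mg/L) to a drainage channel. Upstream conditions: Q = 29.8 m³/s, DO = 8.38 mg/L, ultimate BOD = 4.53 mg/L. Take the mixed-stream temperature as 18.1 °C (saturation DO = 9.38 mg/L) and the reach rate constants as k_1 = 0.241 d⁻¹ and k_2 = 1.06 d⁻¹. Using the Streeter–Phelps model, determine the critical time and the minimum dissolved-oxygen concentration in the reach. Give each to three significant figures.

Mixed DO = (29.8×8.38 + 7.85×3.23)/(29.8+7.85) = 275.1/37.65 = 7.306 mg/L.
Mixed L₀ = (29.8×4.53 + 7.85×206)/(37.65) = 1752/37.65 = 46.54 mg/L.
Initial deficit D₀ = C_s − DO₀ = 9.38 − 7.306 = 2.074 mg/L.
t_c = (1/0.8190) ln[(1.06/0.241)(1 − 2.074×0.8190/(0.241×46.54))] = 1.221 × ln(3.732) = 1.608 d.
D_c = (0.241/1.06) × 46.54 × e^(−0.241×1.608) = 0.2274 × 46.54 × 0.6787 = 7.181 mg/L.
Minimum DO = 9.38 − 7.181 = 2.199 mg/L.

t_c ≈ 1.61 d; minimum DO ≈ 2.20 mg/L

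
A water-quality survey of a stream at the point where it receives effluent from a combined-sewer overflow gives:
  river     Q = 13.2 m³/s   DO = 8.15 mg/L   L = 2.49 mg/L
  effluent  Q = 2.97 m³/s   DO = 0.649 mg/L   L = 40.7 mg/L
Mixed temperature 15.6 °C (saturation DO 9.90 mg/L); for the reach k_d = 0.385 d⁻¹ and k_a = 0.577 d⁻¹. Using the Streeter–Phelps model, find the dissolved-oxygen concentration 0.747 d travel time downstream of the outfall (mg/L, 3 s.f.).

DO ≈ 5.96 mg/L

Mixed DO = (13.2×8.15 + 2.97×0.649)/(13.2+2.97) = 109.5/16.17 = 6.772 mg/L.
Mixed L₀ = (13.2×2.49 + 2.97×40.7)/(16.17) = 153.7/16.17 = 9.508 mg/L.
Initial deficit D₀ = C_s − DO₀ = 9.90 − 6.772 = 3.128 mg/L.
D(0.747) = [0.385×9.508/(0.577−0.385)](e^(−0.385×0.747) − e^(−0.577×0.747)) + 3.128 e^(−0.577×0.747)
= 19.07 × (0.7501 − 0.6498) + 3.128 × 0.6498 = 3.943 mg/L.
DO = 9.90 − 3.943 = 5.957 mg/L.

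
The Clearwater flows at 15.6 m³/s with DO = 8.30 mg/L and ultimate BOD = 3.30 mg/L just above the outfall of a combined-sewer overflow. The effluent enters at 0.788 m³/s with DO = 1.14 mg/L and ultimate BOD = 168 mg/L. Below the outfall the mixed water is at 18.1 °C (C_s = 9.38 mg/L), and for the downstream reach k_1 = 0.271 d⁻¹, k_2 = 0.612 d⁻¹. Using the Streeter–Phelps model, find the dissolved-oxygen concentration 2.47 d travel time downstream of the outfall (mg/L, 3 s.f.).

Mixed DO = (15.6×8.30 + 0.788×1.14)/(15.6+0.788) = 130.4/16.39 = 7.956 mg/L.
Mixed L₀ = (15.6×3.30 + 0.788×168)/(16.39) = 183.9/16.39 = 11.22 mg/L.
Initial deficit D₀ = C_s − DO₀ = 9.38 − 7.956 = 1.424 mg/L.
D(2.47) = [0.271×11.22/(0.612−0.271)](e^(−0.271×2.47) − e^(−0.612×2.47)) + 1.424 e^(−0.612×2.47)
= 8.916 × (0.5120 − 0.2205) + 1.424 × 0.2205 = 2.913 mg/L.
DO = 9.38 − 2.913 = 6.467 mg/L.

DO ≈ 6.47 mg/L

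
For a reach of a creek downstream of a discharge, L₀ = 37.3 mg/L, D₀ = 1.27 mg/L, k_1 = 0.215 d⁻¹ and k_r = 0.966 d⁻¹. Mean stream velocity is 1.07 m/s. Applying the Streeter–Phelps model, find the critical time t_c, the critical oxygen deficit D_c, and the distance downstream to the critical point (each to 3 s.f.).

With k_r/k_1 = 4.493 and 1 − D₀(k_r−k_1)/(k_1 L₀) = 0.8811,
t_c = ln(4.493 × 0.8811) / (0.966 − 0.215) = ln(3.959) / 0.7510 = 1.376/0.7510 = 1.832 d.
D_c = (k_1/k_r) L₀ e^(−k_1 t_c) = (0.215/0.966) × 37.3 × e^(−0.215×1.832) = 0.2226 × 37.3 × 0.6744 = 5.599 mg/L.
x_c = v t_c = 1.07 m/s × 1.832 d × 86400 s/d = 169400 m ≈ 169 km.

t_c ≈ 1.83 d; D_c ≈ 5.60 mg/L; x_c ≈ 169 km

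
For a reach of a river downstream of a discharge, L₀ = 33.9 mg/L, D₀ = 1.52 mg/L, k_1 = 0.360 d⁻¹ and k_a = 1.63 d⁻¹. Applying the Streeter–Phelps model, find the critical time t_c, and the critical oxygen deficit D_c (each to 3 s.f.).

t_c ≈ 1.05 d; D_c ≈ 5.12 mg/L

At the critical point dD/dt = 0, so k_1 L₀ e^(−k_1 t) = k_a D. Substituting D(t) from the Streeter–Phelps equation and solving for t gives
t_c = ln[(k_a/k_1)(1 − D₀(k_a−k_1)/(k_1 L₀))] / (k_a−k_1).
Here k_a−k_1 = 1.270 d⁻¹ and 1 − D₀(k_a−k_1)/(k_1 L₀) = 1 − 1.52×1.270/(0.360×33.9) = 0.8418, so
t_c = ln(4.528 × 0.8418) / 1.270 = 1.338 / 1.270 = 1.054 d.
L(t_c) = L₀ e^(−k_1 t_c) = 33.9 × 0.6843 = 23.20 mg/L, and at the critical point k_a D_c = k_1 L, so D_c = (0.360/1.63) × 23.20 = 5.124 mg/L.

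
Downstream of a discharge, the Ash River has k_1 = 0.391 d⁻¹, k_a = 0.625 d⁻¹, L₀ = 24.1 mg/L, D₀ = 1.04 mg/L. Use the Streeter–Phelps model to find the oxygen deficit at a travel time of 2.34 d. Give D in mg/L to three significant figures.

k_1 L₀/(k_a−k_1) = 0.391×24.1/(0.625−0.391) = 9.423/0.2340 = 40.27 mg/L.
e^(−k_1 t) = e^(−0.391×2.340) = 0.4005; e^(−k_a t) = e^(−0.625×2.340) = 0.2317.
D = 40.27 × (0.4005 − 0.2317) + 1.04 × 0.2317 = 6.801 + 0.2409 = 7.042 mg/L.

D ≈ 7.04 mg/L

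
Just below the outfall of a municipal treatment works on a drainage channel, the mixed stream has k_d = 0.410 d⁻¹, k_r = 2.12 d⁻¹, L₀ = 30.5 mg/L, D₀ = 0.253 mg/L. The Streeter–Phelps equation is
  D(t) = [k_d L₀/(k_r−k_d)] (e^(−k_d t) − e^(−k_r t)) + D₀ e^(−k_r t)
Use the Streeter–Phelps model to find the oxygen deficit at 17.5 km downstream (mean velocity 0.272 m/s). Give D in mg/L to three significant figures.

D ≈ 3.93 mg/L

Travel time t = x/v = 17.5 km / (0.272 m/s) = 17500 m / 0.272 m/s = 64340 s = 0.7447 d.
k_d L₀/(k_r−k_d) = 0.410×30.5/(2.12−0.410) = 12.50/1.710 = 7.313 mg/L.
e^(−k_d t) = e^(−0.410×0.7447) = 0.7369; e^(−k_r t) = e^(−2.12×0.7447) = 0.2062.
D = 7.313 × (0.7369 − 0.2062) + 0.253 × 0.2062 = 3.881 + 0.05218 = 3.933 mg/L.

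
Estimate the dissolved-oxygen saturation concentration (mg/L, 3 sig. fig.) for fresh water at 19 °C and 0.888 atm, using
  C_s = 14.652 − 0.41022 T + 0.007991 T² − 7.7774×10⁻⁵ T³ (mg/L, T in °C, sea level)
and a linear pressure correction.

C_s ≈ 8.18 mg/L

At sea level: C_s = 14.652 − 0.41022×19 + 0.007991×19² − 7.7774×10⁻⁵×19³ = 9.209 mg/L.
Pressure correction: C_s' = 9.209 × 0.888 = 8.178 mg/L.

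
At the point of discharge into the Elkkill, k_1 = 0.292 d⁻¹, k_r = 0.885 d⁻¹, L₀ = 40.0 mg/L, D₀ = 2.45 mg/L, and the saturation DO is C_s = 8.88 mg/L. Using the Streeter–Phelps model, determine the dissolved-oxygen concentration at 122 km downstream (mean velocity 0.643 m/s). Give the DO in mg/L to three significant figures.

DO ≈ 0.977 mg/L

Travel time t = x/v = 122 km / (0.643 m/s) = 122000 m / 0.643 m/s = 189700 s = 2.196 d.
k_1 L₀/(k_r−k_1) = 0.292×40.0/(0.885−0.292) = 11.68/0.5930 = 19.70 mg/L.
e^(−k_1 t) = e^(−0.292×2.196) = 0.5266; e^(−k_r t) = e^(−0.885×2.196) = 0.1432.
D = 19.70 × (0.5266 − 0.1432) + 2.45 × 0.1432 = 7.552 + 0.3509 = 7.903 mg/L.
DO = C_s − D = 8.88 − 7.903 = 0.9768 mg/L.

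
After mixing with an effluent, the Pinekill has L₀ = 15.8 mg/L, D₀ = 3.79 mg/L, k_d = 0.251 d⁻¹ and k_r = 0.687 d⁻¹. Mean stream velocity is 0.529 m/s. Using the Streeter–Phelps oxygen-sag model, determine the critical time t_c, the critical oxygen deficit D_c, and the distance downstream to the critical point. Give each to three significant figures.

t_c = [1/(k_r−k_d)] ln[(k_r/k_d)(1 − D₀(k_r−k_d)/(k_d L₀))]
= [1/(0.687−0.251)] ln[(0.687/0.251)(1 − 3.79×0.4360/(0.251×15.8))]
= (1/0.4360) ln[2.737 × 0.5833] = 2.294 × ln(1.597) = 2.294 × 0.4679 = 1.073 d.
L(t_c) = L₀ e^(−k_d t_c) = 15.8 × 0.7639 = 12.07 mg/L, and at the critical point k_r D_c = k_d L, so D_c = (0.251/0.687) × 12.07 = 4.410 mg/L.
x_c = v t_c = 0.529 m/s × 1.073 d × 86400 s/d = 49050 m ≈ 49.0 km.

t_c ≈ 1.07 d; D_c ≈ 4.41 mg/L; x_c ≈ 49.0 km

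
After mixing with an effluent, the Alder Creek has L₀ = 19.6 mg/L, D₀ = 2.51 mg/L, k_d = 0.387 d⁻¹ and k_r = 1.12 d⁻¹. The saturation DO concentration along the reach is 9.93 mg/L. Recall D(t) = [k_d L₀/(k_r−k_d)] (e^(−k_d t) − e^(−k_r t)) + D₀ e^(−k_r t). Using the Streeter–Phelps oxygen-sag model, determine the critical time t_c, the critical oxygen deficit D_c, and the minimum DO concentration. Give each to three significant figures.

t_c = [1/(k_r−k_d)] ln[(k_r/k_d)(1 − D₀(k_r−k_d)/(k_d L₀))]
= [1/(1.12−0.387)] ln[(1.12/0.387)(1 − 2.51×0.7330/(0.387×19.6))]
= (1/0.7330) ln[2.894 × 0.7574] = 1.364 × ln(2.192) = 1.364 × 0.7849 = 1.071 d.
D_c = (k_d/k_r) L₀ e^(−k_d t_c) = (0.387/1.12) × 19.6 × e^(−0.387×1.071) = 0.3455 × 19.6 × 0.6608 = 4.475 mg/L.
Minimum DO = C_s − D_c = 9.93 − 4.475 = 5.455 mg/L.

t_c ≈ 1.07 d; D_c ≈ 4.47 mg/L; min DO ≈ 5.46 mg/L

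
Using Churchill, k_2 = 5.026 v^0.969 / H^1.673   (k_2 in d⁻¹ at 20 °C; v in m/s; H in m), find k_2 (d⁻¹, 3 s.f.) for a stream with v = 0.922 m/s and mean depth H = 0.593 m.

k_2 = 5.026 × 0.922^0.969 / 0.593^1.673 = 5.026 × 0.9243 / 0.4172 = 11.14 d⁻¹.

k_2 ≈ 11.1 d⁻¹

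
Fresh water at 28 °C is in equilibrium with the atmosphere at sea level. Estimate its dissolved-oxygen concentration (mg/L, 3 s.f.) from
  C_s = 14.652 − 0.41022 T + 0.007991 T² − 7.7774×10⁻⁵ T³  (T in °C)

C_s = 14.652 − 0.41022×28 + 0.007991×28² − 7.7774×10⁻⁵×28³ = 7.723 mg/L.

C_s ≈ 7.72 mg/L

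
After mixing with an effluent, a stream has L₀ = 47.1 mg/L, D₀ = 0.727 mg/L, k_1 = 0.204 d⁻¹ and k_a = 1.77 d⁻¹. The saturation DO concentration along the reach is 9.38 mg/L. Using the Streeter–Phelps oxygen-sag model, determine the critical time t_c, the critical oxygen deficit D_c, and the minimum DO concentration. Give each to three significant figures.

t_c ≈ 1.30 d; D_c ≈ 4.16 mg/L; min DO ≈ 5.22 mg/L

With k_a/k_1 = 8.676 and 1 − D₀(k_a−k_1)/(k_1 L₀) = 0.8815,
t_c = ln(8.676 × 0.8815) / (1.77 − 0.204) = ln(7.648) / 1.566 = 2.034/1.566 = 1.299 d.
L(t_c) = L₀ e^(−k_1 t_c) = 47.1 × 0.7672 = 36.13 mg/L, and at the critical point k_a D_c = k_1 L, so D_c = (0.204/1.77) × 36.13 = 4.165 mg/L.
Minimum DO = C_s − D_c = 9.38 − 4.165 = 5.215 mg/L.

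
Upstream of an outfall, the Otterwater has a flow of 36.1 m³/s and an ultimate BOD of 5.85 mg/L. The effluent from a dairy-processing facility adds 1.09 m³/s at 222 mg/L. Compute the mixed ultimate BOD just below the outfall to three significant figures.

12.2 mg/L

Flow-weighted mixing: C = (Q_r C_r + Q_w C_w)/(Q_r + Q_w)
= (36.1×5.85 + 1.09×222)/(36.1 + 1.09) = 453.2/37.19 = 12.19 mg/L.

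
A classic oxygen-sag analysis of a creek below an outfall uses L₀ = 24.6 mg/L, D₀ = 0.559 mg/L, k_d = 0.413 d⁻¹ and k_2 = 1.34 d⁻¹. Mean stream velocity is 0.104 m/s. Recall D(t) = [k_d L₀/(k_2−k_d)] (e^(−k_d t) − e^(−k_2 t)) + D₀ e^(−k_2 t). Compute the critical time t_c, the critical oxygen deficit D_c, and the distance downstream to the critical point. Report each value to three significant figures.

With k_2/k_d = 3.245 and 1 − D₀(k_2−k_d)/(k_d L₀) = 0.9490,
t_c = ln(3.245 × 0.9490) / (1.34 − 0.413) = ln(3.079) / 0.9270 = 1.125/0.9270 = 1.213 d.
D_c = (k_d/k_2) L₀ e^(−k_d t_c) = (0.413/1.34) × 24.6 × e^(−0.413×1.213) = 0.3082 × 24.6 × 0.6059 = 4.594 mg/L.
x_c = v t_c = 0.104 m/s × 1.213 d × 86400 s/d = 10900 m ≈ 10.9 km.

t_c ≈ 1.21 d; D_c ≈ 4.59 mg/L; x_c ≈ 10.9 km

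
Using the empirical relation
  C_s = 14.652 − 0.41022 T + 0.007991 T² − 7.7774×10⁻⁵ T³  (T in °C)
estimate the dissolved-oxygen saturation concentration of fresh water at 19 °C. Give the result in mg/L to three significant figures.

C_s = 14.652 − 0.41022×19 + 0.007991×19² − 7.7774×10⁻⁵×19³ = 9.209 mg/L.

C_s ≈ 9.21 mg/L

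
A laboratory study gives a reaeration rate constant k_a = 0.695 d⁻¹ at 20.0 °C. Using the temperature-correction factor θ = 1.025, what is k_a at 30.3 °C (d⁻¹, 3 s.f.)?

k_a(T₂) = k_a(T₁) · θ^(T₂−T₁) = 0.695 × 1.025^(30.3−20.0)
= 0.695 × 1.025^10.3 = 0.695 × 1.290 = 0.8963 d⁻¹.

k_a ≈ 0.896 d⁻¹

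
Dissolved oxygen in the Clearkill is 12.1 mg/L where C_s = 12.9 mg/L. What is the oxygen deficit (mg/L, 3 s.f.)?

D = C_s − C = 12.9 − 12.1 = 0.800 mg/L.

D ≈ 0.800 mg/L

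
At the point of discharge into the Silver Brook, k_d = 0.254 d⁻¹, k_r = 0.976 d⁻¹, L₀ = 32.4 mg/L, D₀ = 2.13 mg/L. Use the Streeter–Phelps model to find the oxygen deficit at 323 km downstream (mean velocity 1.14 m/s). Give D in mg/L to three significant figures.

D ≈ 4.58 mg/L

Travel time t = x/v = 323 km / (1.14 m/s) = 323000 m / 1.14 m/s = 283300 s = 3.279 d.
k_d L₀/(k_r−k_d) = 0.254×32.4/(0.976−0.254) = 8.230/0.7220 = 11.40 mg/L.
e^(−k_d t) = e^(−0.254×3.279) = 0.4348; e^(−k_r t) = e^(−0.976×3.279) = 0.04074.
D = 11.40 × (0.4348 − 0.04074) + 2.13 × 0.04074 = 4.491 + 0.08677 = 4.578 mg/L.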